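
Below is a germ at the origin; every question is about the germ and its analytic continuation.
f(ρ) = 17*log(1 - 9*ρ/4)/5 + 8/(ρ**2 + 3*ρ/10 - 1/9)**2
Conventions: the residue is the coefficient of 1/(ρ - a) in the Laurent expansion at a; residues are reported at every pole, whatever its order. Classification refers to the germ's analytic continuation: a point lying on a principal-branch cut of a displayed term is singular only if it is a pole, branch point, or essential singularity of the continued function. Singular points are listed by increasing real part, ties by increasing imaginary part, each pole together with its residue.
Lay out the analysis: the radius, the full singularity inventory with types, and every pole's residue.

Radius of convergence at 0: -3/20 + (1/60)*sqrt(481).
At -3/20 - (1/60)*sqrt(481): a pole of order 2; residue (432000/231361)*sqrt(481).
At -3/20 + (1/60)*sqrt(481): a pole of order 2; residue -(432000/231361)*sqrt(481).
At 4/9: a logarithmic branch point.

Denominator factor (ρ**2 + 3*ρ/10 - 1/9)^2: discriminant 481/900, real irrational roots -3/20 + (1/60)*sqrt(481) and -3/20 - (1/60)*sqrt(481); poles of order 2, moduli -3/20 + (1/60)*sqrt(481) and 3/20 + (1/60)*sqrt(481).
Branch term (17/5)*log(1 - ρ/(4/9)): its argument vanishes at ρ = 4/9, a logarithmic branch point, modulus 4/9.
The radius of convergence is the smallest modulus among the singular points: -3/20 + (1/60)*sqrt(481).
The branch term is analytic at -3/20 - (1/60)*sqrt(481) and contributes nothing to the residue; only the rational part matters.
The factor ρ**2 + 3*ρ/10 - 1/9 splits as (ρ - a)(ρ - a') with a = -3/20 - (1/60)*sqrt(481), a' = -3/20 + (1/60)*sqrt(481). At the order-2 pole a set g(ρ) = (ρ - a)^2*(rational part) = [8] / (ρ - a')^2.
Order-2 pole: residue = g'(a); g'(-3/20 - (1/60)*sqrt(481)) = (432000/231361)*sqrt(481), so the residue is (432000/231361)*sqrt(481).
The branch term is analytic at -3/20 + (1/60)*sqrt(481) and contributes nothing to the residue; only the rational part matters.
The factor ρ**2 + 3*ρ/10 - 1/9 splits as (ρ - a)(ρ - a') with a = -3/20 + (1/60)*sqrt(481), a' = -3/20 - (1/60)*sqrt(481). At the order-2 pole a set g(ρ) = (ρ - a)^2*(rational part) = [8] / (ρ - a')^2.
Order-2 pole: residue = g'(a); g'(-3/20 + (1/60)*sqrt(481)) = -(432000/231361)*sqrt(481), so the residue is -(432000/231361)*sqrt(481).
List the singular points by increasing real part (a conjugate pair: the negative imaginary part first).


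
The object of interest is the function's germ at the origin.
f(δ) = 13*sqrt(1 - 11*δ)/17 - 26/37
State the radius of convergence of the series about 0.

Branch term (13/17)*sqrt(1 - δ/(1/11)): its argument vanishes at δ = 1/11, a square-root branch point, modulus 1/11.
The radius of convergence is the smallest modulus among the singular points: 1/11.

The radius of convergence is 1/11.


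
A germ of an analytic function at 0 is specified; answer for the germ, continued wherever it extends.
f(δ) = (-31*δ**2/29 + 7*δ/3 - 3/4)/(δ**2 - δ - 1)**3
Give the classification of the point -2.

The point is a regular point.

Denominator factors: δ**2 - δ - 1 = 5 at δ = -2 — none vanishes.
So the germ continues analytically to -2.


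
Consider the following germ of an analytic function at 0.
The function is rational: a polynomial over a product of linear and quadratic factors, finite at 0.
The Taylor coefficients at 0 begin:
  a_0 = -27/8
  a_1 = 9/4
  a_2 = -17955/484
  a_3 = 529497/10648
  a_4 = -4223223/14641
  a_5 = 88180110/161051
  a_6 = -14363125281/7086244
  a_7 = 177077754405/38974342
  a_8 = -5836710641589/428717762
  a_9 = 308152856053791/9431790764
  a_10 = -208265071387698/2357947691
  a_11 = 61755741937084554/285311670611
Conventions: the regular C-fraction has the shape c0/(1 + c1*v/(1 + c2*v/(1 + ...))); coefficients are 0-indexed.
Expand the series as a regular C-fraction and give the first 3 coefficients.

Taylor coefficients (read off): a_0 = -27/8, a_1 = 9/4, a_2 = -17955/484.
c0 = a_0 = -27/8. Peel one level at a time: if S = 1 + c*v/S' with S'(0) = 1, then c is the v-coefficient of S and S' = c*v/(S - 1).
S_1 = c0/f = 1 + (2/3)*v + (-11486/1089)*v^2 + ...; c1 = 2/3.
S_2 = c1*v/(S_1 - 1) = 1 + (5743/363)*v + ...; c2 = 5743/363.

The regular C-fraction coefficients are [-27/8, 2/3, 5743/363].


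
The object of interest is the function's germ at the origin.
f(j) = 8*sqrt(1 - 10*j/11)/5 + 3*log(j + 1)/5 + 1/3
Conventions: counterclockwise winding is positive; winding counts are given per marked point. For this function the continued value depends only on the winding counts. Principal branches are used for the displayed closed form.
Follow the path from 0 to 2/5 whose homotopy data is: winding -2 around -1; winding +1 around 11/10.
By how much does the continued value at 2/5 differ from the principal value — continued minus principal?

Continued minus principal equals (-(16/55)*sqrt(77)) - ((12/5)*pi)*i.

The rational part is single-valued and drops out of the difference; each branch term changes only by its own monodromy.
(3/5)*log(1 - j/(-1)): each positive loop around -1 adds 2*pi*i to the log, so winding -2 contributes (3/5)*(-2)*2*pi*i = -(12/5)*pi*i.
(8/5)*sqrt(1 - j/(11/10)): winding +1 is odd, the square root flips sign, contributing -2*(8/5)*sqrt(1 - (2/5)/(11/10)) = -2*(8/5)*sqrt(7/11) = -(16/55)*sqrt(77).
Summing the contributions at j = 2/5 gives (-(16/55)*sqrt(77)) - ((12/5)*pi)*i.


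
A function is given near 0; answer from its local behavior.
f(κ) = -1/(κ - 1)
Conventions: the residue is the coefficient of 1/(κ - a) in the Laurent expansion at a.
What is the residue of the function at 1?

At the order-1 pole 1 set g(κ) = (κ - (1))*f(κ) = -1.
Simple pole: residue = g(a) at a = 1, which is -1.

The residue is -1.


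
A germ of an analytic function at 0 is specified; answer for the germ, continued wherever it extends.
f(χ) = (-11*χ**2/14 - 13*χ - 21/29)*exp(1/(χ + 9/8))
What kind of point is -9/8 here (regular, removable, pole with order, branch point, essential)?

The exponent 1/(χ - (-9/8)) has a pole at -9/8, so exp(1/(χ - (-9/8))) takes every nonzero value near it: an essential singularity (not a pole of any order).

The point is an essential singularity.


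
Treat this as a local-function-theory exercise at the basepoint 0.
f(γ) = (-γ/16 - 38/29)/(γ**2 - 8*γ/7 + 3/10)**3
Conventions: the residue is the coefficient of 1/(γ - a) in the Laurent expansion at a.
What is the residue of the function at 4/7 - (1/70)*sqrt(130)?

The residue is (196821975/1019408)*sqrt(130).

The factor γ**2 - 8*γ/7 + 3/10 splits as (γ - a)(γ - a') with a = 4/7 - (1/70)*sqrt(130), a' = 4/7 + (1/70)*sqrt(130). At the order-3 pole a set g(γ) = (γ - a)^3*f(γ) = [-γ/16 - 38/29] / (γ - a')^3.
Order-3 pole: residue = g''(a)/2; g''(4/7 - (1/70)*sqrt(130)) = (196821975/509704)*sqrt(130), so the residue is (196821975/1019408)*sqrt(130).


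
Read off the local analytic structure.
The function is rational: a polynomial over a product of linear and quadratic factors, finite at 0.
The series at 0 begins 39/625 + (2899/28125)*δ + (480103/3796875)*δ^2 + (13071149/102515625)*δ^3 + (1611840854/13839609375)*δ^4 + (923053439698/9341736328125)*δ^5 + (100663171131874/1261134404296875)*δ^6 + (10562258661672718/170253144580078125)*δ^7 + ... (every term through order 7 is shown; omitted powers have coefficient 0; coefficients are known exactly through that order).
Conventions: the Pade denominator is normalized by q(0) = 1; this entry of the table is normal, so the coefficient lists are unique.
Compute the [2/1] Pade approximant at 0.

The Pade approximant has numerator coefficients [39/625, 4634136/115409375, 12989106/577046875]; denominator coefficients [1, -1005473/997137].

Taylor coefficients needed (read off): a_0 = 39/625, a_1 = 2899/28125, a_2 = 480103/3796875, a_3 = 13071149/102515625.
Write the denominator as Q(δ) = 1 + q1*δ. Requiring Q*f - P = O(δ^4) with deg P <= 2 kills the coefficients of δ^3..δ^3 in Q*f:
  δ^3: a_3 + q1*a_2 = 0, i.e. 13071149/102515625 + (480103/3796875)*q1 = 0.
Solving this linear system: q1 = -1005473/997137.
The numerator is Q*f truncated at degree 2: P0 = a_0 = 39/625; P1 = a_1 + q1*a_0 = 4634136/115409375; P2 = a_2 + q1*a_1 = 12989106/577046875.


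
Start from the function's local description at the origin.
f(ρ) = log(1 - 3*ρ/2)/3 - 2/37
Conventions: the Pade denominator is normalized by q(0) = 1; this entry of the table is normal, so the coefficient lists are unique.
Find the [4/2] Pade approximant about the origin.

The Pade approximant has numerator coefficients [-2/37, -29/74, 853/1480, -3/40, -3/320]; denominator coefficients [1, -2, 9/10].

Taylor coefficients needed (expand at 0): a_0 = -2/37, a_1 = -1/2, a_2 = -3/8, a_3 = -3/8, a_4 = -27/64, a_5 = -81/160, a_6 = -81/128.
Write the denominator as Q(ρ) = 1 + q1*ρ + q2*ρ^2. Requiring Q*f - P = O(ρ^7) with deg P <= 4 kills the coefficients of ρ^5..ρ^6 in Q*f:
  ρ^5: a_5 + q1*a_4 + q2*a_3 = 0, i.e. -81/160 + (-27/64)*q1 + (-3/8)*q2 = 0.
  ρ^6: a_6 + q1*a_5 + q2*a_4 = 0, i.e. -81/128 + (-81/160)*q1 + (-27/64)*q2 = 0.
Solving this linear system: q1 = -2, q2 = 9/10.
The numerator is Q*f truncated at degree 4: P0 = a_0 = -2/37; P1 = a_1 + q1*a_0 = -29/74; P2 = a_2 + q1*a_1 + q2*a_0 = 853/1480; P3 = a_3 + q1*a_2 + q2*a_1 = -3/40; P4 = a_4 + q1*a_3 + q2*a_2 = -3/320.


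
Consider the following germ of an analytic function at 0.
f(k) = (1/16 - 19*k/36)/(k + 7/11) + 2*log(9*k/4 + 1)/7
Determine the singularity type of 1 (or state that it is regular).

Denominator factors: k + 7/11 = 18/11 at k = 1 — none vanishes.
Branch term log(1 - k/(-4/9)): argument at 1 is 13/4, nonzero, so 1 is not its branch point (a point on a principal cut is still regular for the continued germ).
So the germ continues analytically to 1.

The point is a regular point.


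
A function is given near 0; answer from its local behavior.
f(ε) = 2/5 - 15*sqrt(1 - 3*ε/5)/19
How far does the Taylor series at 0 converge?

The radius of convergence is 5/3.

Branch term (-15/19)*sqrt(1 - ε/(5/3)): its argument vanishes at ε = 5/3, a square-root branch point, modulus 5/3.
The radius of convergence is the smallest modulus among the singular points: 5/3.


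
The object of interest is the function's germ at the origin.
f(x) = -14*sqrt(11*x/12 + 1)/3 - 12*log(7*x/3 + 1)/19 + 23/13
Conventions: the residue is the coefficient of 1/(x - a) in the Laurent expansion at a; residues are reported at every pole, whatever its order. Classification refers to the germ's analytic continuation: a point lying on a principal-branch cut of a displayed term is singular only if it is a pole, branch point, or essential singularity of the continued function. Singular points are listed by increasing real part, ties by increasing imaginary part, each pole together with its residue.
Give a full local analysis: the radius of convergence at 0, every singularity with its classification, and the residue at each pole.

Radius of convergence at 0: 3/7.
At -12/11: an algebraic (square-root) branch point.
At -3/7: a logarithmic branch point.

Branch term (-12/19)*log(1 - x/(-3/7)): its argument vanishes at x = -3/7, a logarithmic branch point, modulus 3/7.
Branch term (-14/3)*sqrt(1 - x/(-12/11)): its argument vanishes at x = -12/11, a square-root branch point, modulus 12/11.
The radius of convergence is the smallest modulus among the singular points: 3/7.
List the singular points by increasing real part (a conjugate pair: the negative imaginary part first).


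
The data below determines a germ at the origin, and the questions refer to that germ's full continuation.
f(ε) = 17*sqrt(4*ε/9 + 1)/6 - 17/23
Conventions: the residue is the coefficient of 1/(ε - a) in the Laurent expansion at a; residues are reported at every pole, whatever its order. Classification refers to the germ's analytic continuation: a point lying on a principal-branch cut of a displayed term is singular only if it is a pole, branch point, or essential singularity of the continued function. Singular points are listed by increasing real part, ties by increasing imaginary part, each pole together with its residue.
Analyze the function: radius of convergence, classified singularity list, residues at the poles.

Branch term (17/6)*sqrt(1 - ε/(-9/4)): its argument vanishes at ε = -9/4, a square-root branch point, modulus 9/4.
The radius of convergence is the smallest modulus among the singular points: 9/4.

Radius of convergence at 0: 9/4.
At -9/4: an algebraic (square-root) branch point.


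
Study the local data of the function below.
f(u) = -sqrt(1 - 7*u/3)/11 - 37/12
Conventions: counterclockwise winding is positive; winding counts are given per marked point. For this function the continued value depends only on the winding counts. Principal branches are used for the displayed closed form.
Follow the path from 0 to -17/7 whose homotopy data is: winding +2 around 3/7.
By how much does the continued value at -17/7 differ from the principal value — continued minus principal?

Continued minus principal equals 0.

The rational part is single-valued and drops out of the difference; each branch term changes only by its own monodromy.
(-1/11)*sqrt(1 - u/(3/7)): winding +2 is even, the square root returns to the same sheet, contribution 0.
Summing the contributions at u = -17/7 gives 0.


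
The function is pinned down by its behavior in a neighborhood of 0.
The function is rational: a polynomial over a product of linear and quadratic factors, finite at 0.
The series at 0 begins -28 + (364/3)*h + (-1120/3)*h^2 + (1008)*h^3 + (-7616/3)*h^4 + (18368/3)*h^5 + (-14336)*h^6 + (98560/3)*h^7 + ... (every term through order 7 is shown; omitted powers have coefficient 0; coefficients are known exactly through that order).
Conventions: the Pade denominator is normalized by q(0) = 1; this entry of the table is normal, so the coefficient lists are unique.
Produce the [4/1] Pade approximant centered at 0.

Taylor coefficients needed (read off): a_0 = -28, a_1 = 364/3, a_2 = -1120/3, a_3 = 1008, a_4 = -7616/3, a_5 = 18368/3.
Write the denominator as Q(h) = 1 + q1*h. Requiring Q*f - P = O(h^6) with deg P <= 4 kills the coefficients of h^5..h^5 in Q*f:
  h^5: a_5 + q1*a_4 = 0, i.e. 18368/3 + (-7616/3)*q1 = 0.
Solving this linear system: q1 = 41/17.
The numerator is Q*f truncated at degree 4: P0 = a_0 = -28; P1 = a_1 + q1*a_0 = 2744/51; P2 = a_2 + q1*a_1 = -1372/17; P3 = a_3 + q1*a_2 = 5488/51; P4 = a_4 + q1*a_3 = -5488/51.

The Pade approximant has numerator coefficients [-28, 2744/51, -1372/17, 5488/51, -5488/51]; denominator coefficients [1, 41/17].


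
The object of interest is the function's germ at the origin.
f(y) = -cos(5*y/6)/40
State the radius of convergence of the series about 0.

The factor cos(5*y/6) is entire and contributes no finite singular point.
The polynomial part has no poles.
No finite singular points: the Taylor series at 0 converges everywhere.

The radius of convergence is infinite.


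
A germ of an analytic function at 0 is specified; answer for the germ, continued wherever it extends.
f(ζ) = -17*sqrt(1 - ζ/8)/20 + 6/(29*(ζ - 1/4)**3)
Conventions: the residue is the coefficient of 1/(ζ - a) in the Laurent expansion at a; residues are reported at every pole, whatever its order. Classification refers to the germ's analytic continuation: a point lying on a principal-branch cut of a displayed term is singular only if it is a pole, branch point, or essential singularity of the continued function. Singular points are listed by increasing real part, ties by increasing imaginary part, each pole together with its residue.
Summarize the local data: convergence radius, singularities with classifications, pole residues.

Radius of convergence at 0: 1/4.
At 1/4: a pole of order 3; residue 0.
At 8: an algebraic (square-root) branch point.

Denominator factor (ζ - 1/4)^3: pole of order 3 at 1/4, modulus 1/4.
Branch term (-17/20)*sqrt(1 - ζ/(8)): its argument vanishes at ζ = 8, a square-root branch point, modulus 8.
The radius of convergence is the smallest modulus among the singular points: 1/4.
The branch term is analytic at 1/4 and contributes nothing to the residue; only the rational part matters.
At the order-3 pole 1/4 set g(ζ) = (ζ - (1/4))^3*(rational part) = 6/29.
Order-3 pole: residue = g''(a)/2; g''(1/4) = 0, so the residue is 0.
List the singular points by increasing real part (a conjugate pair: the negative imaginary part first).


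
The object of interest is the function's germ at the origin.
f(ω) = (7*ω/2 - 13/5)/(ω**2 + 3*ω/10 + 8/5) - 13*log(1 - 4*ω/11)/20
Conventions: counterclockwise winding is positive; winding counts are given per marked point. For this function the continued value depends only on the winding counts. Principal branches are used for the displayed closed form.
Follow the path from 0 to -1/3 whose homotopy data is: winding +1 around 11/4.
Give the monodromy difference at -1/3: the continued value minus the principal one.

The rational part is single-valued and drops out of the difference; each branch term changes only by its own monodromy.
(-13/20)*log(1 - ω/(11/4)): each positive loop around 11/4 adds 2*pi*i to the log, so winding +1 contributes (-13/20)*(1)*2*pi*i = -(13/10)*pi*i.
Summing the contributions at ω = -1/3 gives -(13/10)*pi*i.

Continued minus principal equals -(13/10)*pi*i.


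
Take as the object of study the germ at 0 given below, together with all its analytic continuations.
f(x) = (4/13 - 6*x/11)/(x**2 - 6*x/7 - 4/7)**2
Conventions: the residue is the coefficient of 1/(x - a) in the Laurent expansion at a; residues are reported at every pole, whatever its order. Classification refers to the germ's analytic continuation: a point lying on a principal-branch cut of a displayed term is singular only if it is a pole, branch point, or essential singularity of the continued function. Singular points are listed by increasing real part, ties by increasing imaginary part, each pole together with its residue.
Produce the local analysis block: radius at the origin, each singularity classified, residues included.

Denominator factor (x**2 - 6*x/7 - 4/7)^2: discriminant 148/49, real irrational roots 3/7 + (1/7)*sqrt(37) and 3/7 - (1/7)*sqrt(37); poles of order 2, moduli 3/7 + (1/7)*sqrt(37) and -3/7 + (1/7)*sqrt(37).
The radius of convergence is the smallest modulus among the singular points: -3/7 + (1/7)*sqrt(37).
The factor x**2 - 6*x/7 - 4/7 splits as (x - a)(x - a') with a = 3/7 - (1/7)*sqrt(37), a' = 3/7 + (1/7)*sqrt(37). At the order-2 pole a set g(x) = (x - a)^2*f(x) = [4/13 - 6*x/11] / (x - a')^2.
Order-2 pole: residue = g'(a); g'(3/7 - (1/7)*sqrt(37)) = (49/10582)*sqrt(37), so the residue is (49/10582)*sqrt(37).
The factor x**2 - 6*x/7 - 4/7 splits as (x - a)(x - a') with a = 3/7 + (1/7)*sqrt(37), a' = 3/7 - (1/7)*sqrt(37). At the order-2 pole a set g(x) = (x - a)^2*f(x) = [4/13 - 6*x/11] / (x - a')^2.
Order-2 pole: residue = g'(a); g'(3/7 + (1/7)*sqrt(37)) = -(49/10582)*sqrt(37), so the residue is -(49/10582)*sqrt(37).
List the singular points by increasing real part (a conjugate pair: the negative imaginary part first).

Radius of convergence at 0: -3/7 + (1/7)*sqrt(37).
At 3/7 - (1/7)*sqrt(37): a pole of order 2; residue (49/10582)*sqrt(37).
At 3/7 + (1/7)*sqrt(37): a pole of order 2; residue -(49/10582)*sqrt(37).


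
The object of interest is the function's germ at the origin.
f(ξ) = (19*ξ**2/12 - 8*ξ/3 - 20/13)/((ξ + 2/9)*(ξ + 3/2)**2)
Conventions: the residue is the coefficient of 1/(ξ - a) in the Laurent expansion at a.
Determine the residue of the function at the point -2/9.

The residue is -10964/20631.

At the order-1 pole -2/9 set g(ξ) = (ξ - (-2/9))*f(ξ) = (19*ξ**2/12 - 8*ξ/3 - 20/13)/(ξ + 3/2)**2.
Simple pole: residue = g(a) at a = -2/9, which is -10964/20631.


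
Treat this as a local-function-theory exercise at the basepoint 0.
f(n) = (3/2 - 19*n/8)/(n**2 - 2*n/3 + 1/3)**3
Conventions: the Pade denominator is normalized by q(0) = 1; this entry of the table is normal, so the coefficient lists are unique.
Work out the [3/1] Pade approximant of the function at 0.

The Pade approximant has numerator coefficients [81/2, -1311/56, -18779/28, -98025/56]; denominator coefficients [1, -944/189].

Taylor coefficients needed (expand at 0): a_0 = 81/2, a_1 = 1431/8, a_2 = 891/4, a_3 = -5103/8, a_4 = -3186.
Write the denominator as Q(n) = 1 + q1*n. Requiring Q*f - P = O(n^5) with deg P <= 3 kills the coefficients of n^4..n^4 in Q*f:
  n^4: a_4 + q1*a_3 = 0, i.e. -3186 + (-5103/8)*q1 = 0.
Solving this linear system: q1 = -944/189.
The numerator is Q*f truncated at degree 3: P0 = a_0 = 81/2; P1 = a_1 + q1*a_0 = -1311/56; P2 = a_2 + q1*a_1 = -18779/28; P3 = a_3 + q1*a_2 = -98025/56.


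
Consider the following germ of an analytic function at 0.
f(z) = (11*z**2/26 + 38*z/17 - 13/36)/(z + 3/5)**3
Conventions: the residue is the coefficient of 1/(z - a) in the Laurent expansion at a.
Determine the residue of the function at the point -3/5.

The residue is 11/26.

At the order-3 pole -3/5 set g(z) = (z - (-3/5))^3*f(z) = 11*z**2/26 + 38*z/17 - 13/36.
Order-3 pole: residue = g''(a)/2; g''(-3/5) = 11/13, so the residue is 11/26.


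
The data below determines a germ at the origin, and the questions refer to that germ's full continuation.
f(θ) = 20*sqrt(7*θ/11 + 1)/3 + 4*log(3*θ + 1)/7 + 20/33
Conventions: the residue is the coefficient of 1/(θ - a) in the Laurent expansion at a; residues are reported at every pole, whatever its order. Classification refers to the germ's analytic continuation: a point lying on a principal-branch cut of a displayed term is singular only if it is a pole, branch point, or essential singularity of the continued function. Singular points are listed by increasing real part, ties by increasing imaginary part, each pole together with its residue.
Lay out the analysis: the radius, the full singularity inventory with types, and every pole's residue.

Radius of convergence at 0: 1/3.
At -11/7: an algebraic (square-root) branch point.
At -1/3: a logarithmic branch point.

Branch term (20/3)*sqrt(1 - θ/(-11/7)): its argument vanishes at θ = -11/7, a square-root branch point, modulus 11/7.
Branch term (4/7)*log(1 - θ/(-1/3)): its argument vanishes at θ = -1/3, a logarithmic branch point, modulus 1/3.
The radius of convergence is the smallest modulus among the singular points: 1/3.
List the singular points by increasing real part (a conjugate pair: the negative imaginary part first).


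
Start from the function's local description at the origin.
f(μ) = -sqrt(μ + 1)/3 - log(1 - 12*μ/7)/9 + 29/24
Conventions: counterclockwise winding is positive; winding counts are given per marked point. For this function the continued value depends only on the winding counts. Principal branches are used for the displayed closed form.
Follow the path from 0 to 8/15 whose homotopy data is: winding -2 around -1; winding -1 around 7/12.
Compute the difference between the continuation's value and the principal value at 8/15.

The rational part is single-valued and drops out of the difference; each branch term changes only by its own monodromy.
(-1/3)*sqrt(1 - μ/(-1)): winding -2 is even, the square root returns to the same sheet, contribution 0.
(-1/9)*log(1 - μ/(7/12)): each positive loop around 7/12 adds 2*pi*i to the log, so winding -1 contributes (-1/9)*(-1)*2*pi*i = (2/9)*pi*i.
Summing the contributions at μ = 8/15 gives (2/9)*pi*i.

Continued minus principal equals (2/9)*pi*i.


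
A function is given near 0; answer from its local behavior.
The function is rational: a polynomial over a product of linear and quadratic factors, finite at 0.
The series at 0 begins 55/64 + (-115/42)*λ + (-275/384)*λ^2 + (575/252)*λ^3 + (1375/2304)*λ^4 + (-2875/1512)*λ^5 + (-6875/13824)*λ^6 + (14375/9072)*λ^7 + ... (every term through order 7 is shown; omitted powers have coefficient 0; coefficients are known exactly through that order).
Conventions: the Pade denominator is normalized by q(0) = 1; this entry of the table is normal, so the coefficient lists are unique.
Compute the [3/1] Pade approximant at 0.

The Pade approximant has numerator coefficients [55/64, -5861635/1978368, 0, 29308175/11870208]; denominator coefficients [1, -385/1472].

Taylor coefficients needed (read off): a_0 = 55/64, a_1 = -115/42, a_2 = -275/384, a_3 = 575/252, a_4 = 1375/2304.
Write the denominator as Q(λ) = 1 + q1*λ. Requiring Q*f - P = O(λ^5) with deg P <= 3 kills the coefficients of λ^4..λ^4 in Q*f:
  λ^4: a_4 + q1*a_3 = 0, i.e. 1375/2304 + (575/252)*q1 = 0.
Solving this linear system: q1 = -385/1472.
The numerator is Q*f truncated at degree 3: P0 = a_0 = 55/64; P1 = a_1 + q1*a_0 = -5861635/1978368; P2 = a_2 + q1*a_1 = 0; P3 = a_3 + q1*a_2 = 29308175/11870208.


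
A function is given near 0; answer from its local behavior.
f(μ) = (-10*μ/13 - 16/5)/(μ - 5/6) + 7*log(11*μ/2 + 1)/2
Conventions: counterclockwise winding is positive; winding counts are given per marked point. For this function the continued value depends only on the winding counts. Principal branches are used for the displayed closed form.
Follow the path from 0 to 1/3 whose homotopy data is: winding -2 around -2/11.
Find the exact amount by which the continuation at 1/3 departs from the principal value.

The rational part is single-valued and drops out of the difference; each branch term changes only by its own monodromy.
(7/2)*log(1 - μ/(-2/11)): each positive loop around -2/11 adds 2*pi*i to the log, so winding -2 contributes (7/2)*(-2)*2*pi*i = -(14)*pi*i.
Summing the contributions at μ = 1/3 gives -(14)*pi*i.

Continued minus principal equals -(14)*pi*i.


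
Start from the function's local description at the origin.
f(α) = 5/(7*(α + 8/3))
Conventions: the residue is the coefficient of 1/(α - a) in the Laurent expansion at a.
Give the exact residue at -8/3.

The residue is 5/7.

At the order-1 pole -8/3 set g(α) = (α - (-8/3))*f(α) = 5/7.
Simple pole: residue = g(a) at a = -8/3, which is 5/7.


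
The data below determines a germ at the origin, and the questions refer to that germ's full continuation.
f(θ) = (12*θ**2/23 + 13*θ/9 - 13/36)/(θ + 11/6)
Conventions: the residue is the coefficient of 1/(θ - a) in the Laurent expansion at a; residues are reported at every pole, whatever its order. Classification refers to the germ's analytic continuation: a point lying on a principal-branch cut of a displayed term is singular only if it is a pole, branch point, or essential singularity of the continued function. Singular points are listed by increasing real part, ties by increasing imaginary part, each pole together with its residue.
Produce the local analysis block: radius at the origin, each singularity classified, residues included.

Radius of convergence at 0: 11/6.
At -11/6: a pole of order 1; residue -3119/2484.

Denominator factor (θ + 11/6): pole of order 1 at -11/6, modulus 11/6.
The radius of convergence is the smallest modulus among the singular points: 11/6.
At the order-1 pole -11/6 set g(θ) = (θ - (-11/6))*f(θ) = 12*θ**2/23 + 13*θ/9 - 13/36.
Simple pole: residue = g(a) at a = -11/6, which is -3119/2484.


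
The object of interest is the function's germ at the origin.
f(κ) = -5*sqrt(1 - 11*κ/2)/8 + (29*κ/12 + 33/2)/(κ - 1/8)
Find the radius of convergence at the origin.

Denominator factor (κ - 1/8): pole of order 1 at 1/8, modulus 1/8.
Branch term (-5/8)*sqrt(1 - κ/(2/11)): its argument vanishes at κ = 2/11, a square-root branch point, modulus 2/11.
The radius of convergence is the smallest modulus among the singular points: 1/8.

The radius of convergence is 1/8.


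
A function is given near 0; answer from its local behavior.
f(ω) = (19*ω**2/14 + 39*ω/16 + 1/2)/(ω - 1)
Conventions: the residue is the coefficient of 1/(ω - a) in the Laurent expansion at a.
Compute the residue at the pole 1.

At the order-1 pole 1 set g(ω) = (ω - (1))*f(ω) = 19*ω**2/14 + 39*ω/16 + 1/2.
Simple pole: residue = g(a) at a = 1, which is 481/112.

The residue is 481/112.


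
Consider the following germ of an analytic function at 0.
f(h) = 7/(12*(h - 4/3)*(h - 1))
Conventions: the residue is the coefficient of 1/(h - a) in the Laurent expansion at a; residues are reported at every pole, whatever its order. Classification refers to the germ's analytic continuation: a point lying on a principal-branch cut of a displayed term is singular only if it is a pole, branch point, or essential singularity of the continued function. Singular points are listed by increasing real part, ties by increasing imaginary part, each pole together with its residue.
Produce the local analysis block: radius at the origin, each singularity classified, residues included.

Radius of convergence at 0: 1.
At 1: a pole of order 1; residue -7/4.
At 4/3: a pole of order 1; residue 7/4.

Denominator factor (h - 1): pole of order 1 at 1, modulus 1.
Denominator factor (h - 4/3): pole of order 1 at 4/3, modulus 4/3.
The radius of convergence is the smallest modulus among the singular points: 1.
At the order-1 pole 1 set g(h) = (h - (1))*f(h) = 7/(12*(h - 4/3)).
Simple pole: residue = g(a) at a = 1, which is -7/4.
At the order-1 pole 4/3 set g(h) = (h - (4/3))*f(h) = 7/(12*(h - 1)).
Simple pole: residue = g(a) at a = 4/3, which is 7/4.
List the singular points by increasing real part (a conjugate pair: the negative imaginary part first).


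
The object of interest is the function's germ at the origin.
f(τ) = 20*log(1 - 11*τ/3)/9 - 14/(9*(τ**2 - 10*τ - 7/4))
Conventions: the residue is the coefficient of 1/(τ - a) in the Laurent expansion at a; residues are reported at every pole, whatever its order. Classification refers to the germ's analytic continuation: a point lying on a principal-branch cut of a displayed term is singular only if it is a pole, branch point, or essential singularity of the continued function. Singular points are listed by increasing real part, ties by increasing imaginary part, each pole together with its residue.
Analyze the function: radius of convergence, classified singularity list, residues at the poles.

Radius of convergence at 0: -5 + (1/2)*sqrt(107).
At 5 - (1/2)*sqrt(107): a pole of order 1; residue (14/963)*sqrt(107).
At 3/11: a logarithmic branch point.
At 5 + (1/2)*sqrt(107): a pole of order 1; residue -(14/963)*sqrt(107).

Denominator factor (τ**2 - 10*τ - 7/4): discriminant 107, real irrational roots 5 + (1/2)*sqrt(107) and 5 - (1/2)*sqrt(107); poles of order 1, moduli 5 + (1/2)*sqrt(107) and -5 + (1/2)*sqrt(107).
Branch term (20/9)*log(1 - τ/(3/11)): its argument vanishes at τ = 3/11, a logarithmic branch point, modulus 3/11.
The radius of convergence is the smallest modulus among the singular points: -5 + (1/2)*sqrt(107).
The branch term is analytic at 5 - (1/2)*sqrt(107) and contributes nothing to the residue; only the rational part matters.
The factor τ**2 - 10*τ - 7/4 splits as (τ - a)(τ - a') with a = 5 - (1/2)*sqrt(107), a' = 5 + (1/2)*sqrt(107). At the order-1 pole a set g(τ) = (τ - a)*(rational part) = [-14/9] / (τ - a').
Simple pole: residue = g(a) at a = 5 - (1/2)*sqrt(107), which is (14/963)*sqrt(107).
The branch term is analytic at 5 + (1/2)*sqrt(107) and contributes nothing to the residue; only the rational part matters.
The factor τ**2 - 10*τ - 7/4 splits as (τ - a)(τ - a') with a = 5 + (1/2)*sqrt(107), a' = 5 - (1/2)*sqrt(107). At the order-1 pole a set g(τ) = (τ - a)*(rational part) = [-14/9] / (τ - a').
Simple pole: residue = g(a) at a = 5 + (1/2)*sqrt(107), which is -(14/963)*sqrt(107).
List the singular points by increasing real part (a conjugate pair: the negative imaginary part first).


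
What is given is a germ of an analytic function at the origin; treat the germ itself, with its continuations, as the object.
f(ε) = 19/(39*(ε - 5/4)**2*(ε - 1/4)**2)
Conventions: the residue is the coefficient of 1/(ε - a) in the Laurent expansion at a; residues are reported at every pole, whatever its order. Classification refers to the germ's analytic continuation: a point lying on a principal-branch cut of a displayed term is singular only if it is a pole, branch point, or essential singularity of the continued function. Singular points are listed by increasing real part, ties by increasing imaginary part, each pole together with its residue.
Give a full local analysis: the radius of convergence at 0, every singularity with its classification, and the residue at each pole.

Denominator factor (ε - 5/4)^2: pole of order 2 at 5/4, modulus 5/4.
Denominator factor (ε - 1/4)^2: pole of order 2 at 1/4, modulus 1/4.
The radius of convergence is the smallest modulus among the singular points: 1/4.
At the order-2 pole 1/4 set g(ε) = (ε - (1/4))^2*f(ε) = 19/(39*(ε - 5/4)**2).
Order-2 pole: residue = g'(a); g'(1/4) = 38/39, so the residue is 38/39.
At the order-2 pole 5/4 set g(ε) = (ε - (5/4))^2*f(ε) = 19/(39*(ε - 1/4)**2).
Order-2 pole: residue = g'(a); g'(5/4) = -38/39, so the residue is -38/39.
List the singular points by increasing real part (a conjugate pair: the negative imaginary part first).

Radius of convergence at 0: 1/4.
At 1/4: a pole of order 2; residue 38/39.
At 5/4: a pole of order 2; residue -38/39.


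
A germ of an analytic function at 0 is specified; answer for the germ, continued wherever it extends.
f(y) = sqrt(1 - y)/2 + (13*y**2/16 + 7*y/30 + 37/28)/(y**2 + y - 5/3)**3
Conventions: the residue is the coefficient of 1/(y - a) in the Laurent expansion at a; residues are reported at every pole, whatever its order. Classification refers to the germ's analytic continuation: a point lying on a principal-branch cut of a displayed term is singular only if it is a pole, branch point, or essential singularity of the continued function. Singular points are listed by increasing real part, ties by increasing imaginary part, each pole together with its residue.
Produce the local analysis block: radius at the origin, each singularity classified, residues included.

Radius of convergence at 0: -1/2 + (1/6)*sqrt(69).
At -1/2 - (1/6)*sqrt(69): a pole of order 3; residue -(26877/6813520)*sqrt(69).
At -1/2 + (1/6)*sqrt(69): a pole of order 3; residue (26877/6813520)*sqrt(69).
At 1: an algebraic (square-root) branch point.


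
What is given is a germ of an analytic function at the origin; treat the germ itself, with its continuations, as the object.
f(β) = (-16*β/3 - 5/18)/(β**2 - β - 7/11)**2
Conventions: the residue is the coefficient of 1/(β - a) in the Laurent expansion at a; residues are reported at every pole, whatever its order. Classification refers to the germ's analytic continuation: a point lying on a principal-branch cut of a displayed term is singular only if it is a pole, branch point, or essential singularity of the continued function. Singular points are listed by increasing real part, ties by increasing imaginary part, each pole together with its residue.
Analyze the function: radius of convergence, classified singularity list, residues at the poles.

Denominator factor (β**2 - β - 7/11)^2: discriminant 39/11, real irrational roots 1/2 + (1/22)*sqrt(429) and 1/2 - (1/22)*sqrt(429); poles of order 2, moduli 1/2 + (1/22)*sqrt(429) and -1/2 + (1/22)*sqrt(429).
The radius of convergence is the smallest modulus among the singular points: -1/2 + (1/22)*sqrt(429).
The factor β**2 - β - 7/11 splits as (β - a)(β - a') with a = 1/2 - (1/22)*sqrt(429), a' = 1/2 + (1/22)*sqrt(429). At the order-2 pole a set g(β) = (β - a)^2*f(β) = [-16*β/3 - 5/18] / (β - a')^2.
Order-2 pole: residue = g'(a); g'(1/2 - (1/22)*sqrt(429)) = -(583/13689)*sqrt(429), so the residue is -(583/13689)*sqrt(429).
The factor β**2 - β - 7/11 splits as (β - a)(β - a') with a = 1/2 + (1/22)*sqrt(429), a' = 1/2 - (1/22)*sqrt(429). At the order-2 pole a set g(β) = (β - a)^2*f(β) = [-16*β/3 - 5/18] / (β - a')^2.
Order-2 pole: residue = g'(a); g'(1/2 + (1/22)*sqrt(429)) = (583/13689)*sqrt(429), so the residue is (583/13689)*sqrt(429).
List the singular points by increasing real part (a conjugate pair: the negative imaginary part first).

Radius of convergence at 0: -1/2 + (1/22)*sqrt(429).
At 1/2 - (1/22)*sqrt(429): a pole of order 2; residue -(583/13689)*sqrt(429).
At 1/2 + (1/22)*sqrt(429): a pole of order 2; residue (583/13689)*sqrt(429).


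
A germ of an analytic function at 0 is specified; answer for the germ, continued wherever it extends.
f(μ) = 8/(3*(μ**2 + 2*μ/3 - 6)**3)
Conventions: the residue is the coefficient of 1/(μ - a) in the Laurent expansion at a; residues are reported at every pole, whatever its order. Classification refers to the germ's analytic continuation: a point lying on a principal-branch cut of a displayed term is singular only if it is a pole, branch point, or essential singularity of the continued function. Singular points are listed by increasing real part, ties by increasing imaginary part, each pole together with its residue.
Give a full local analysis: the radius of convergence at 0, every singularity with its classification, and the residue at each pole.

Denominator factor (μ**2 + 2*μ/3 - 6)^3: discriminant 220/9, real irrational roots -1/3 + (1/3)*sqrt(55) and -1/3 - (1/3)*sqrt(55); poles of order 3, moduli -1/3 + (1/3)*sqrt(55) and 1/3 + (1/3)*sqrt(55).
The radius of convergence is the smallest modulus among the singular points: -1/3 + (1/3)*sqrt(55).
The factor μ**2 + 2*μ/3 - 6 splits as (μ - a)(μ - a') with a = -1/3 - (1/3)*sqrt(55), a' = -1/3 + (1/3)*sqrt(55). At the order-3 pole a set g(μ) = (μ - a)^3*f(μ) = [8/3] / (μ - a')^3.
Order-3 pole: residue = g''(a)/2; g''(-1/3 - (1/3)*sqrt(55)) = -(243/166375)*sqrt(55), so the residue is -(243/332750)*sqrt(55).
The factor μ**2 + 2*μ/3 - 6 splits as (μ - a)(μ - a') with a = -1/3 + (1/3)*sqrt(55), a' = -1/3 - (1/3)*sqrt(55). At the order-3 pole a set g(μ) = (μ - a)^3*f(μ) = [8/3] / (μ - a')^3.
Order-3 pole: residue = g''(a)/2; g''(-1/3 + (1/3)*sqrt(55)) = (243/166375)*sqrt(55), so the residue is (243/332750)*sqrt(55).
List the singular points by increasing real part (a conjugate pair: the negative imaginary part first).

Radius of convergence at 0: -1/3 + (1/3)*sqrt(55).
At -1/3 - (1/3)*sqrt(55): a pole of order 3; residue -(243/332750)*sqrt(55).
At -1/3 + (1/3)*sqrt(55): a pole of order 3; residue (243/332750)*sqrt(55).


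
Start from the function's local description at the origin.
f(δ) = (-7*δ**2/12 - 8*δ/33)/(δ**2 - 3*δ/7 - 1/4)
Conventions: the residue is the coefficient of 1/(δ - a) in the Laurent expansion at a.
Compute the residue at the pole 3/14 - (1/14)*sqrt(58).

The residue is -65/264 + (929/30624)*sqrt(58).

The factor δ**2 - 3*δ/7 - 1/4 splits as (δ - a)(δ - a') with a = 3/14 - (1/14)*sqrt(58), a' = 3/14 + (1/14)*sqrt(58). At the order-1 pole a set g(δ) = (δ - a)*f(δ) = [-7*δ**2/12 - 8*δ/33] / (δ - a').
Simple pole: residue = g(a) at a = 3/14 - (1/14)*sqrt(58), which is -65/264 + (929/30624)*sqrt(58).


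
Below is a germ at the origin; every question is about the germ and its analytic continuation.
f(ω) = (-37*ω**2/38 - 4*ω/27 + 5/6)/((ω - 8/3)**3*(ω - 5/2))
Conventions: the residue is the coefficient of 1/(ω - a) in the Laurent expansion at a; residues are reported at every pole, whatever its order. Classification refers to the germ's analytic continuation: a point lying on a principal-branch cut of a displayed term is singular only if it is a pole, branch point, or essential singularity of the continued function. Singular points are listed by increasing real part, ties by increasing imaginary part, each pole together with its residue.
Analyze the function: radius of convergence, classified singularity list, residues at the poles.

Radius of convergence at 0: 5/2.
At 5/2: a pole of order 1; residue 23075/19.
At 8/3: a pole of order 3; residue -23075/19.

Denominator factor (ω - 5/2): pole of order 1 at 5/2, modulus 5/2.
Denominator factor (ω - 8/3)^3: pole of order 3 at 8/3, modulus 8/3.
The radius of convergence is the smallest modulus among the singular points: 5/2.
At the order-1 pole 5/2 set g(ω) = (ω - (5/2))*f(ω) = (-37*ω**2/38 - 4*ω/27 + 5/6)/(ω - 8/3)**3.
Simple pole: residue = g(a) at a = 5/2, which is 23075/19.
At the order-3 pole 8/3 set g(ω) = (ω - (8/3))^3*f(ω) = (-37*ω**2/38 - 4*ω/27 + 5/6)/(ω - 5/2).
Order-3 pole: residue = g''(a)/2; g''(8/3) = -46150/19, so the residue is -23075/19.
List the singular points by increasing real part (a conjugate pair: the negative imaginary part first).
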